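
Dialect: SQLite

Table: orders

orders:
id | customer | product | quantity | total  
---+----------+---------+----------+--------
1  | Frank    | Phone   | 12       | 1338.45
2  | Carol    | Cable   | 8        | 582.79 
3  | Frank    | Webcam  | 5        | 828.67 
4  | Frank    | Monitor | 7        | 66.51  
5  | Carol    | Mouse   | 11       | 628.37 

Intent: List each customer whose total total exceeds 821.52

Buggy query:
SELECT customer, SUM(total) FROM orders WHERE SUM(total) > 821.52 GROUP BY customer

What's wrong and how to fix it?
Bug: SUM(total) is an aggregate, but WHERE filters rows before aggregation

Fix: Move the aggregate condition to a HAVING clause

Corrected query:
SELECT customer, SUM(total) FROM orders GROUP BY customer HAVING SUM(total) > 821.52

Result:
customer | SUM(total)
---------+-----------
Carol    | 1211.16   
Frank    | 2233.63   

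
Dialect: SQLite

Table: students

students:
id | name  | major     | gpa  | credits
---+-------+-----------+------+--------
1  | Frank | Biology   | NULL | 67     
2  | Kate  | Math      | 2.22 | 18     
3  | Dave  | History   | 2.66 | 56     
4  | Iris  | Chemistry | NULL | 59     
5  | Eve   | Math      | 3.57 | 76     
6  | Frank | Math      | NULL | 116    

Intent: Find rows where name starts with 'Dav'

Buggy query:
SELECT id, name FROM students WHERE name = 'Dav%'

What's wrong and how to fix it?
Bug: '=' compares the literal string including the % character; pattern matching needs LIKE

Fix: Use LIKE for wildcard pattern matching

Corrected query:
SELECT id, name FROM students WHERE name LIKE 'Dav%'

Result:
id | name
---+-----
3  | Dave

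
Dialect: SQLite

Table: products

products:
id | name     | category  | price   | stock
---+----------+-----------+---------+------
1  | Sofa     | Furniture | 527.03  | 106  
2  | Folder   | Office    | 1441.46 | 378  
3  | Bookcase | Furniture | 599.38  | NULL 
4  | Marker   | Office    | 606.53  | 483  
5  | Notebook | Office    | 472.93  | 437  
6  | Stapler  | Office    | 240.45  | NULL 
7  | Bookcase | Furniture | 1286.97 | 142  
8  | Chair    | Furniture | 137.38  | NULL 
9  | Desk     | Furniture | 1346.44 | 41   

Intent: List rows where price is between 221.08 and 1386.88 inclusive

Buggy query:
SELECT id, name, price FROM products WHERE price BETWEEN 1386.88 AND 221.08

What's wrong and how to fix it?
Bug: BETWEEN expects the lower bound first; with 1386.88 AND 221.08 the range is empty

Fix: Swap the bounds so the smaller value comes first

Corrected query:
SELECT id, name, price FROM products WHERE price BETWEEN 221.08 AND 1386.88

Result:
id | name     | price  
---+----------+--------
1  | Sofa     | 527.03 
3  | Bookcase | 599.38 
4  | Marker   | 606.53 
5  | Notebook | 472.93 
6  | Stapler  | 240.45 
7  | Bookcase | 1286.97
9  | Desk     | 1346.44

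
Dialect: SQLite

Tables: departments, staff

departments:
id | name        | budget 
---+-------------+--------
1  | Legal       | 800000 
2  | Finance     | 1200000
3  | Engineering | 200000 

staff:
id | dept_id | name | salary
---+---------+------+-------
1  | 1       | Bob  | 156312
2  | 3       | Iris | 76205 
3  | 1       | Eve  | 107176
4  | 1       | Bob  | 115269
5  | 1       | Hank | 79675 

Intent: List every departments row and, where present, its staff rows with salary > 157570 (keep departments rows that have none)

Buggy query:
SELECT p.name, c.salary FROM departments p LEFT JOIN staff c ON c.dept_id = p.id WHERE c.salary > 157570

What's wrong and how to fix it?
Bug: Filtering c.salary in WHERE discards the NULL rows produced by LEFT JOIN, turning it into an inner join

Fix: Put 'c.salary > 157570' in the JOIN's ON clause instead of WHERE

Corrected query:
SELECT p.name, c.salary FROM departments p LEFT JOIN staff c ON c.dept_id = p.id AND c.salary > 157570

Result:
name        | salary
------------+-------
Legal       | NULL  
Finance     | NULL  
Engineering | NULL  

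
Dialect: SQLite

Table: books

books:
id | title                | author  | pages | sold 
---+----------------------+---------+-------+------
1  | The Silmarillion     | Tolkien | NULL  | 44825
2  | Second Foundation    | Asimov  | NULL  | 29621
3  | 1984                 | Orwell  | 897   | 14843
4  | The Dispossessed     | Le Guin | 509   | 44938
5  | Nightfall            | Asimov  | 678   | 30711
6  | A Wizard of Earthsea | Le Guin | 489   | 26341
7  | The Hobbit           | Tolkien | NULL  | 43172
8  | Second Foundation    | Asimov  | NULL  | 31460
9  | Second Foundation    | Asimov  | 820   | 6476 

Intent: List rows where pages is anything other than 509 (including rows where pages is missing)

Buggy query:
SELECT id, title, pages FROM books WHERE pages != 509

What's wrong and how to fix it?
Bug: 'pages != 509' is unknown when pages is NULL, so NULL rows are silently excluded

Fix: Handle NULL separately with IS NULL alongside the inequality

Corrected query:
SELECT id, title, pages FROM books WHERE pages != 509 OR pages IS NULL

Result:
id | title                | pages
---+----------------------+------
1  | The Silmarillion     | NULL 
2  | Second Foundation    | NULL 
3  | 1984                 | 897  
5  | Nightfall            | 678  
6  | A Wizard of Earthsea | 489  
7  | The Hobbit           | NULL 
8  | Second Foundation    | NULL 
9  | Second Foundation    | 820  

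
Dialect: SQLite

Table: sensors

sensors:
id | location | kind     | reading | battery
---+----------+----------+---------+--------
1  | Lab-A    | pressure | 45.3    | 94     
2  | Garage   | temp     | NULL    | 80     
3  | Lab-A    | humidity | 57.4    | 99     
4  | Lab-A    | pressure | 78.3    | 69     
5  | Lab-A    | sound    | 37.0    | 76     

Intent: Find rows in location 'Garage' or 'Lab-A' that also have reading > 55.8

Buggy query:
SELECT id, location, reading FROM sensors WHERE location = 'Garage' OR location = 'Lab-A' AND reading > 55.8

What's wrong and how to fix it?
Bug: Without parentheses, AND is evaluated before OR, so the reading filter only applies to the 'Lab-A' branch

Fix: Group the OR with parentheses (or use IN), then AND the threshold

Corrected query:
SELECT id, location, reading FROM sensors WHERE (location = 'Garage' OR location = 'Lab-A') AND reading > 55.8

Result:
id | location | reading
---+----------+--------
3  | Lab-A    | 57.4   
4  | Lab-A    | 78.3   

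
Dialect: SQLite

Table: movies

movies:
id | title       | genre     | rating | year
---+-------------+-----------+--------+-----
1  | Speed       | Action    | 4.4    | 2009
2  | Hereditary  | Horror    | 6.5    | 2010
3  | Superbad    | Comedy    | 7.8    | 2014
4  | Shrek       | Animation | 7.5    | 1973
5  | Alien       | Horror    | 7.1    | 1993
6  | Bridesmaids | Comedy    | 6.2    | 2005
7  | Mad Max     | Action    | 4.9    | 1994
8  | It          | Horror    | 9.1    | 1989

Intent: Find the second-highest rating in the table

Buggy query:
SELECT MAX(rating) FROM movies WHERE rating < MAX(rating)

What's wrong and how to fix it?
Bug: MAX(rating) on the right of the comparison is an aggregate-in-WHERE error

Fix: Put the inner MAX in a scalar subquery

Corrected query:
SELECT MAX(rating) FROM movies WHERE rating < (SELECT MAX(rating) FROM movies)

Result:
MAX(rating)
-----------
7.8        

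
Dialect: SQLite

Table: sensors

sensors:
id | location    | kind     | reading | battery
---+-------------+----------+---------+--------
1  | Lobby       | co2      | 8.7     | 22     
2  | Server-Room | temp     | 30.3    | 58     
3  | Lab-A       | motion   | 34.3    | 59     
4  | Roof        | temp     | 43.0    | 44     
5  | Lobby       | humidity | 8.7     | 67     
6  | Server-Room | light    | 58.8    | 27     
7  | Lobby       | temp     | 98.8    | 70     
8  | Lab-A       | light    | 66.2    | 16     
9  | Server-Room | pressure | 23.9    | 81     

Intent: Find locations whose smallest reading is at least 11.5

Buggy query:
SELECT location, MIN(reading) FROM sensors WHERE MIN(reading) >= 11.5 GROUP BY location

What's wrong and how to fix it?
Bug: Aggregates like MIN are computed per group after WHERE runs

Fix: Replace WHERE with HAVING after the GROUP BY

Corrected query:
SELECT location, MIN(reading) FROM sensors GROUP BY location HAVING MIN(reading) >= 11.5

Result:
location    | MIN(reading)
------------+-------------
Lab-A       | 34.3        
Roof        | 43          
Server-Room | 23.9        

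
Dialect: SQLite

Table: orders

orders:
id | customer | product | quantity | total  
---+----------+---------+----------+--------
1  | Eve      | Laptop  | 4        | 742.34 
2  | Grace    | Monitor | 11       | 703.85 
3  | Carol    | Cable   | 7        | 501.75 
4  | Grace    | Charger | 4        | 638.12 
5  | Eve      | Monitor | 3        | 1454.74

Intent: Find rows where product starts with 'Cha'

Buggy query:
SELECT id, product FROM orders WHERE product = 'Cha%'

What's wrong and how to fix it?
Bug: Wildcards only work with LIKE; '=' treats '%' as a literal character

Fix: Replace '=' with LIKE so 'Cha%' is treated as a pattern

Corrected query:
SELECT id, product FROM orders WHERE product LIKE 'Cha%'

Result:
id | product
---+--------
4  | Charger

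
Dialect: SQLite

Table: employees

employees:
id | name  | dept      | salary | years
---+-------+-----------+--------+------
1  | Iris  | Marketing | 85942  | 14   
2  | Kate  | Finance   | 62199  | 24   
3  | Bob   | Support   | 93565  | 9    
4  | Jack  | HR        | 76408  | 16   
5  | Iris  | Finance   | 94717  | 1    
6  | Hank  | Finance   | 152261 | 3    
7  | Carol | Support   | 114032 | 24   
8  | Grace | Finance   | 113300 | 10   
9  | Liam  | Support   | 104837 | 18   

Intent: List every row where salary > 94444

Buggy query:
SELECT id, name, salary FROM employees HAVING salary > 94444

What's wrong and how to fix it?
Bug: This is a non-aggregate query (no GROUP BY, no aggregates), so in SQLite the HAVING clause is invalid here; a row-level condition belongs in WHERE

Fix: Replace HAVING with WHERE since the condition applies to individual rows

Corrected query:
SELECT id, name, salary FROM employees WHERE salary > 94444

Result:
id | name  | salary
---+-------+-------
5  | Iris  | 94717 
6  | Hank  | 152261
7  | Carol | 114032
8  | Grace | 113300
9  | Liam  | 104837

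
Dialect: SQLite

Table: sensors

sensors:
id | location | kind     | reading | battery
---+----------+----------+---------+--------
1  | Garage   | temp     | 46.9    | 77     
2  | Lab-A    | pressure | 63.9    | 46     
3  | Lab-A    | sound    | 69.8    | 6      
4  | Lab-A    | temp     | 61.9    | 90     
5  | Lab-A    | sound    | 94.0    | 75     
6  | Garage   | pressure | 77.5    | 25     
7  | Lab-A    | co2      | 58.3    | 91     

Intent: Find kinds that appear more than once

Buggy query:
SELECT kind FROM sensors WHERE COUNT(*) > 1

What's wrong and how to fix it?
Bug: WHERE can't reference COUNT(*); aggregates are computed after WHERE

Fix: GROUP BY kind, then filter groups with HAVING COUNT(*) > 1

Corrected query:
SELECT kind FROM sensors GROUP BY kind HAVING COUNT(*) > 1

Result:
kind    
--------
pressure
sound   
temp    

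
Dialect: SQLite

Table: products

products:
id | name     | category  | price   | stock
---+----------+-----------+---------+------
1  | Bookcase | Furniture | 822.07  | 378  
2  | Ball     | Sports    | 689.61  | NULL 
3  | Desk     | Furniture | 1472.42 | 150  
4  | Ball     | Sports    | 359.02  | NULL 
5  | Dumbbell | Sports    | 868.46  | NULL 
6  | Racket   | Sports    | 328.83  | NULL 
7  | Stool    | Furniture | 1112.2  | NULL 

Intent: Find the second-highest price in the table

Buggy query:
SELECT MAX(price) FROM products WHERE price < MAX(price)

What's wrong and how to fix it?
Bug: MAX(price) on the right of the comparison is an aggregate-in-WHERE error

Fix: Compute the overall MAX in a subquery, then take MAX of rows below it

Corrected query:
SELECT MAX(price) FROM products WHERE price < (SELECT MAX(price) FROM products)

Result:
MAX(price)
----------
1112.2    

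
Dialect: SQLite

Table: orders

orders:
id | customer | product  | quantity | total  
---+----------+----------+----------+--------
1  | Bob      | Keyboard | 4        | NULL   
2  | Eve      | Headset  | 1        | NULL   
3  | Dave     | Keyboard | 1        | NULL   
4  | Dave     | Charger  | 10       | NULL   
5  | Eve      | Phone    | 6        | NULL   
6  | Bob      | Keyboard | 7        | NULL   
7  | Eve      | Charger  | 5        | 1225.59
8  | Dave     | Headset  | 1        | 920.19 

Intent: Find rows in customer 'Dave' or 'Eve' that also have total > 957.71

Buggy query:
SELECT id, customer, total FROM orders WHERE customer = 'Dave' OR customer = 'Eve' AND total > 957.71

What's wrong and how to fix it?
Bug: Without parentheses, AND is evaluated before OR, so the total filter only applies to the 'Eve' branch

Fix: Add parentheses around the OR so the AND applies to both alternatives

Corrected query:
SELECT id, customer, total FROM orders WHERE (customer = 'Dave' OR customer = 'Eve') AND total > 957.71

Result:
id | customer | total  
---+----------+--------
7  | Eve      | 1225.59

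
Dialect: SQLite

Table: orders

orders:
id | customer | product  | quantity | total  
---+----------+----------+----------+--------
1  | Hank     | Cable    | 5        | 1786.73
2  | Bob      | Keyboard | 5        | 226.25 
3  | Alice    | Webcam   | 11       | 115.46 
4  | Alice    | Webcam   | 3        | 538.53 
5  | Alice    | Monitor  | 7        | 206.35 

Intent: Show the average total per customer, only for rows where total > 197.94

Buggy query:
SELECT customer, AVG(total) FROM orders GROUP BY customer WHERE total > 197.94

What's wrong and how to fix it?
Bug: WHERE cannot follow GROUP BY

Fix: Place WHERE between FROM and GROUP BY

Corrected query:
SELECT customer, AVG(total) FROM orders WHERE total > 197.94 GROUP BY customer

Result:
customer | AVG(total)
---------+-----------
Alice    | 372.44    
Bob      | 226.25    
Hank     | 1786.73   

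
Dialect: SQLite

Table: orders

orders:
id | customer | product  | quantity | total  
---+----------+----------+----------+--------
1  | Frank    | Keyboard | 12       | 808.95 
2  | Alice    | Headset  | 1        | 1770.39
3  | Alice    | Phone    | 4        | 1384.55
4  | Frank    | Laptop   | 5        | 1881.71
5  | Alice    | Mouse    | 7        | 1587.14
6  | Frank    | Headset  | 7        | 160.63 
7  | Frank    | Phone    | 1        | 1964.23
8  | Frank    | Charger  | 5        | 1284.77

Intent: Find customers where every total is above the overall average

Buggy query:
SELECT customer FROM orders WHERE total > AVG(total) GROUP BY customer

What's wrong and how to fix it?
Bug: AVG() is an aggregate; it can't sit directly in WHERE

Fix: Use a subquery for AVG and a HAVING MIN(...) filter so the condition holds for every row in the group

Corrected query:
SELECT customer FROM orders GROUP BY customer HAVING MIN(total) > (SELECT AVG(total) FROM orders)

Result:
customer
--------
Alice   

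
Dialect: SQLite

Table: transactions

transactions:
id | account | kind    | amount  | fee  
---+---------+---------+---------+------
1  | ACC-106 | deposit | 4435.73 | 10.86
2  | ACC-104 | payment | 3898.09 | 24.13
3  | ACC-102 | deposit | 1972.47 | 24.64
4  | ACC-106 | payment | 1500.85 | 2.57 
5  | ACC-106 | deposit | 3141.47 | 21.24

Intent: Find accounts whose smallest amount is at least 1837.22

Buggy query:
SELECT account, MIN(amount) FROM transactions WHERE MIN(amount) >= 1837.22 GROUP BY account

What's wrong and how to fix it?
Bug: Aggregates like MIN are computed per group after WHERE runs

Fix: Use HAVING for the per-group MIN condition

Corrected query:
SELECT account, MIN(amount) FROM transactions GROUP BY account HAVING MIN(amount) >= 1837.22

Result:
account | MIN(amount)
--------+------------
ACC-102 | 1972.47    
ACC-104 | 3898.09    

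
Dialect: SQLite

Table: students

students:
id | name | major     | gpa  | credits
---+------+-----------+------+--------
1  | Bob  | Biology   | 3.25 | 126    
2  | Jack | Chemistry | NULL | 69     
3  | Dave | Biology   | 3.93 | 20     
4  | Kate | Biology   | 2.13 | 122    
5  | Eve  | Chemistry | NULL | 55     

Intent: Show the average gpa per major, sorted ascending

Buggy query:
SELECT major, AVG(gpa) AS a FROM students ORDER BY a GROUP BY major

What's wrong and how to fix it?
Bug: ORDER BY appears before GROUP BY; SQL clause order requires GROUP BY first

Fix: Move ORDER BY to the end, after GROUP BY

Corrected query:
SELECT major, AVG(gpa) AS a FROM students GROUP BY major ORDER BY a

Result:
major     | a       
----------+---------
Chemistry | NULL    
Biology   | 3.103333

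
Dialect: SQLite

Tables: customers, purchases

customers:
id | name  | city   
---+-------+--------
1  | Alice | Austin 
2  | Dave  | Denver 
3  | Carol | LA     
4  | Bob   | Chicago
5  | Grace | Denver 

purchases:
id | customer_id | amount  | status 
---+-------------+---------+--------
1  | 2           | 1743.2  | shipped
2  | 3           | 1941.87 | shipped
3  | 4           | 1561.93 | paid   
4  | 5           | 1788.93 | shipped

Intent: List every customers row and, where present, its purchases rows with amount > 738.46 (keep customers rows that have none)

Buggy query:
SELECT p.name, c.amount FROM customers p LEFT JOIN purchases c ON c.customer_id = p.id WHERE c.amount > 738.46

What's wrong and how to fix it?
Bug: A WHERE condition on the right-hand table after LEFT JOIN drops unmatched parents

Fix: Move the right-table condition into the ON clause so unmatched parents are kept

Corrected query:
SELECT p.name, c.amount FROM customers p LEFT JOIN purchases c ON c.customer_id = p.id AND c.amount > 738.46

Result:
name  | amount 
------+--------
Alice | NULL   
Dave  | 1743.2 
Carol | 1941.87
Bob   | 1561.93
Grace | 1788.93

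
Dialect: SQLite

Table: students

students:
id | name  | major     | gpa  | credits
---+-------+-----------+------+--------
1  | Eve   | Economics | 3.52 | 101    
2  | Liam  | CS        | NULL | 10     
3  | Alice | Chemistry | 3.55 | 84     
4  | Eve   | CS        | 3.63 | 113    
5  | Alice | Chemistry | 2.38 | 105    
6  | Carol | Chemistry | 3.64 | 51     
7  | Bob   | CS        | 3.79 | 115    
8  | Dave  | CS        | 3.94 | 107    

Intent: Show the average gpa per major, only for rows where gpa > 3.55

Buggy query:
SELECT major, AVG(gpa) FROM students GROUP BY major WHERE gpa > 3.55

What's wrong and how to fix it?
Bug: Row-level WHERE must come before GROUP BY in the clause order

Fix: Place WHERE between FROM and GROUP BY

Corrected query:
SELECT major, AVG(gpa) FROM students WHERE gpa > 3.55 GROUP BY major

Result:
major     | AVG(gpa)
----------+---------
CS        | 3.786667
Chemistry | 3.64    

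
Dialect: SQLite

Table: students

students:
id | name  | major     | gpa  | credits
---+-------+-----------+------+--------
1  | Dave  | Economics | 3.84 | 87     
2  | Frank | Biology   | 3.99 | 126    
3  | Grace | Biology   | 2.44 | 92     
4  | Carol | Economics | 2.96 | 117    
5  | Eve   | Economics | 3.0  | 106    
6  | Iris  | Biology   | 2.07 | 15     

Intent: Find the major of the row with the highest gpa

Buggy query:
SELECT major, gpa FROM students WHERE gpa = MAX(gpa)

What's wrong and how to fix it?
Bug: MAX(gpa) is an aggregate and cannot be used directly in WHERE

Fix: Wrap MAX in a scalar subquery so WHERE compares against a single value

Corrected query:
SELECT major, gpa FROM students WHERE gpa = (SELECT MAX(gpa) FROM students)

Result:
major   | gpa 
--------+-----
Biology | 3.99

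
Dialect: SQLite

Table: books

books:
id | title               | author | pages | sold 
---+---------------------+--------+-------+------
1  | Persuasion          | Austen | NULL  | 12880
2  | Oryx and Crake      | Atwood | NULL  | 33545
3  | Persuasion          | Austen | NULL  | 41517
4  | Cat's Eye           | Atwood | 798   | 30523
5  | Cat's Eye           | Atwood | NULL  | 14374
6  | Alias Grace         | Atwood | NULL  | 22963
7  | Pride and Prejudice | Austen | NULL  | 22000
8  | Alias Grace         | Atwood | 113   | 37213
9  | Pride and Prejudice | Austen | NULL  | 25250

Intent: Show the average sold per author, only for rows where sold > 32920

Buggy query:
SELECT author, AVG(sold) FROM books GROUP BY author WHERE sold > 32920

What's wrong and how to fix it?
Bug: WHERE cannot follow GROUP BY

Fix: Place WHERE between FROM and GROUP BY

Corrected query:
SELECT author, AVG(sold) FROM books WHERE sold > 32920 GROUP BY author

Result:
author | AVG(sold)
-------+----------
Atwood | 35379    
Austen | 41517    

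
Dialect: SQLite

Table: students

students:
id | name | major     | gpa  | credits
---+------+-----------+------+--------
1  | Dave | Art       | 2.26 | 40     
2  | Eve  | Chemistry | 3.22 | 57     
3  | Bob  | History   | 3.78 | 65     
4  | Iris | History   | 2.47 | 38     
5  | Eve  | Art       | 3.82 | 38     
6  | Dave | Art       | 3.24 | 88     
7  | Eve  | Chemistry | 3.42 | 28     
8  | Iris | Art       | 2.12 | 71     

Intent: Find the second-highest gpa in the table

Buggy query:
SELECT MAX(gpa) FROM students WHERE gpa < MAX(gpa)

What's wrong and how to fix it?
Bug: MAX(gpa) on the right of the comparison is an aggregate-in-WHERE error

Fix: Put the inner MAX in a scalar subquery

Corrected query:
SELECT MAX(gpa) FROM students WHERE gpa < (SELECT MAX(gpa) FROM students)

Result:
MAX(gpa)
--------
3.78    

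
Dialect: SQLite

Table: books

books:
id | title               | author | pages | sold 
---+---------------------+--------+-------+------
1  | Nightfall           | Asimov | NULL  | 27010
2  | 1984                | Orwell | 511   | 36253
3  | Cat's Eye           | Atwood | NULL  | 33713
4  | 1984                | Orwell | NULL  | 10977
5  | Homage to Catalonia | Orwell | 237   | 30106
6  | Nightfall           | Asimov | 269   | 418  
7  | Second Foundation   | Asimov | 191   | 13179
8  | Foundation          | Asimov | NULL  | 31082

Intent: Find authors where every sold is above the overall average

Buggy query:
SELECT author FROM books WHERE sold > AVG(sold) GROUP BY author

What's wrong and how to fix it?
Bug: AVG() is an aggregate; it can't sit directly in WHERE

Fix: Compute the overall average in a scalar subquery and compare each group's MIN against it in HAVING

Corrected query:
SELECT author FROM books GROUP BY author HAVING MIN(sold) > (SELECT AVG(sold) FROM books)

Result:
author
------
Atwood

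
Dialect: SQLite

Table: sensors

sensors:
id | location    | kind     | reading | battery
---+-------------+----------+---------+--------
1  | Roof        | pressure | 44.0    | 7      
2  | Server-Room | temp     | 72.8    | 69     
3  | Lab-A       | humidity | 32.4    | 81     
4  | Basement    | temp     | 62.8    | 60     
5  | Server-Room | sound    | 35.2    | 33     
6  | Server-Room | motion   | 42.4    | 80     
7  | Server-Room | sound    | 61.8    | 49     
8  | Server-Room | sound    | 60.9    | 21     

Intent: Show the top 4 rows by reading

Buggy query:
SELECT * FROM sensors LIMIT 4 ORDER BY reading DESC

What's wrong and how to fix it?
Bug: LIMIT must come after ORDER BY

Fix: Swap the clauses: ORDER BY first, then LIMIT

Corrected query:
SELECT * FROM sensors ORDER BY reading DESC LIMIT 4

Result:
id | location    | kind  | reading | battery
---+-------------+-------+---------+--------
2  | Server-Room | temp  | 72.8    | 69     
4  | Basement    | temp  | 62.8    | 60     
7  | Server-Room | sound | 61.8    | 49     
8  | Server-Room | sound | 60.9    | 21     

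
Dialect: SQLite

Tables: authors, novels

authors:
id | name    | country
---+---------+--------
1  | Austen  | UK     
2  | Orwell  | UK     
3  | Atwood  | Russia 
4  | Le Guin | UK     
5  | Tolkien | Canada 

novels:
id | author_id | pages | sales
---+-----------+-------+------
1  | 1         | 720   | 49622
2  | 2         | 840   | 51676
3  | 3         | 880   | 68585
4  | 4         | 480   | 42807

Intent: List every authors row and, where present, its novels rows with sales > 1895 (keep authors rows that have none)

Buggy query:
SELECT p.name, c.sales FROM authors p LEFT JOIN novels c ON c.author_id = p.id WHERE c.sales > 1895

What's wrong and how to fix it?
Bug: A WHERE condition on the right-hand table after LEFT JOIN drops unmatched parents

Fix: Put 'c.sales > 1895' in the JOIN's ON clause instead of WHERE

Corrected query:
SELECT p.name, c.sales FROM authors p LEFT JOIN novels c ON c.author_id = p.id AND c.sales > 1895

Result:
name    | sales
--------+------
Austen  | 49622
Orwell  | 51676
Atwood  | 68585
Le Guin | 42807
Tolkien | NULL 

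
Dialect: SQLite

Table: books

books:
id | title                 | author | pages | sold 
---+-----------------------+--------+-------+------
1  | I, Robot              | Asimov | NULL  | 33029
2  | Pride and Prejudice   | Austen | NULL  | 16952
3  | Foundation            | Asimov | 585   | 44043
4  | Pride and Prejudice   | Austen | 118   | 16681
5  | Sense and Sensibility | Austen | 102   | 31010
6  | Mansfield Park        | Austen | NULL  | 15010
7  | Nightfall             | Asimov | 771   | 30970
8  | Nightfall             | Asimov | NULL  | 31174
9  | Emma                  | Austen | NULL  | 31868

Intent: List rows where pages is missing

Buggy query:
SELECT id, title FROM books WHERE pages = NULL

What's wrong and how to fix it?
Bug: Comparing to NULL with '=' never matches; NULL = NULL is unknown, not true

Fix: Use IS NULL to test for NULL

Corrected query:
SELECT id, title FROM books WHERE pages IS NULL

Result:
id | title              
---+--------------------
1  | I, Robot           
2  | Pride and Prejudice
6  | Mansfield Park     
8  | Nightfall          
9  | Emma               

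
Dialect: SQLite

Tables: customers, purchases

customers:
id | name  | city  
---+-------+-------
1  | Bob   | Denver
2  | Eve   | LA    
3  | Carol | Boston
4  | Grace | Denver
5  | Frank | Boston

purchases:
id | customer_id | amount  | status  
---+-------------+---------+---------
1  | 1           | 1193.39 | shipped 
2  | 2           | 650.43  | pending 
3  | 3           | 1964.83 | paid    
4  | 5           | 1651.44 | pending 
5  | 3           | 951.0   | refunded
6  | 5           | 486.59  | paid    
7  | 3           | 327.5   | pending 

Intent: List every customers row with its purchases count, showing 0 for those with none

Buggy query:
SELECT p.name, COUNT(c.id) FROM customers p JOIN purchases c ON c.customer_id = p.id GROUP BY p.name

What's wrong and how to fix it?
Bug: An inner join excludes parents with zero children

Fix: Use LEFT JOIN so parents without children still appear (COUNT(c.id) gives 0)

Corrected query:
SELECT p.name, COUNT(c.id) FROM customers p LEFT JOIN purchases c ON c.customer_id = p.id GROUP BY p.name

Result:
name  | COUNT(c.id)
------+------------
Bob   | 1          
Carol | 3          
Eve   | 1          
Frank | 2          
Grace | 0          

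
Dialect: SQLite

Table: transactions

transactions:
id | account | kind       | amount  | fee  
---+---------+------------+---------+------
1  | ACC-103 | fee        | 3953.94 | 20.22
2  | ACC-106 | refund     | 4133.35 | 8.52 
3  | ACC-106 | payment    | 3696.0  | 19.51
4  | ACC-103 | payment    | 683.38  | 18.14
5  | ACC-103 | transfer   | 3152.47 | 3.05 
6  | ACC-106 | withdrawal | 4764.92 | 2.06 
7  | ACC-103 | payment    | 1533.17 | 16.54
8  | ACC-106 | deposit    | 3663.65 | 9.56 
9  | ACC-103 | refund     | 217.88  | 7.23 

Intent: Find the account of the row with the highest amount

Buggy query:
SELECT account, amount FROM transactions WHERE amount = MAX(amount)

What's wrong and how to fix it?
Bug: WHERE is evaluated per row; an aggregate over the whole table isn't defined there

Fix: Use a subquery: WHERE amount = (SELECT MAX(amount) FROM transactions)

Corrected query:
SELECT account, amount FROM transactions WHERE amount = (SELECT MAX(amount) FROM transactions)

Result:
account | amount 
--------+--------
ACC-106 | 4764.92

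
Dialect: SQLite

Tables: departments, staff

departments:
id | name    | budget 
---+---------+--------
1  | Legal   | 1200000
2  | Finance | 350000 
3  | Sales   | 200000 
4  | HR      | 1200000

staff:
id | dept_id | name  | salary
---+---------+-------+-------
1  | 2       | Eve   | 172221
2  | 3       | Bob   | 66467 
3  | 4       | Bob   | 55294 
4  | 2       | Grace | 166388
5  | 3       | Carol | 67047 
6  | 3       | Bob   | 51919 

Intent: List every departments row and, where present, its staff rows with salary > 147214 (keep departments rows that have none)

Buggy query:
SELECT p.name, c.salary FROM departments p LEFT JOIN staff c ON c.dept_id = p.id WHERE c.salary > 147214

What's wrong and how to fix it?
Bug: Filtering c.salary in WHERE discards the NULL rows produced by LEFT JOIN, turning it into an inner join

Fix: Put 'c.salary > 147214' in the JOIN's ON clause instead of WHERE

Corrected query:
SELECT p.name, c.salary FROM departments p LEFT JOIN staff c ON c.dept_id = p.id AND c.salary > 147214

Result:
name    | salary
--------+-------
Legal   | NULL  
Finance | 166388
Finance | 172221
Sales   | NULL  
HR      | NULL  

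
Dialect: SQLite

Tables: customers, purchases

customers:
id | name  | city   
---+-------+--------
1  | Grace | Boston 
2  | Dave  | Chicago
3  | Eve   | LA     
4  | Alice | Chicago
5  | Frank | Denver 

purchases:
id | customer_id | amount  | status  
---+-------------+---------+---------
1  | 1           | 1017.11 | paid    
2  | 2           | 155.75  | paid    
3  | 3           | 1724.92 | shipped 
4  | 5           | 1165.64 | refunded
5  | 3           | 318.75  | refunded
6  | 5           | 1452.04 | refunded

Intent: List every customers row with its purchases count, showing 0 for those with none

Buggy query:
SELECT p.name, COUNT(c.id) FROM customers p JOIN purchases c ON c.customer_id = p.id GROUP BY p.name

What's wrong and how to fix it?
Bug: INNER JOIN drops customers rows that have no matching purchases rows

Fix: Switch to LEFT JOIN to retain unmatched parent rows

Corrected query:
SELECT p.name, COUNT(c.id) FROM customers p LEFT JOIN purchases c ON c.customer_id = p.id GROUP BY p.name

Result:
name  | COUNT(c.id)
------+------------
Alice | 0          
Dave  | 1          
Eve   | 2          
Frank | 2          
Grace | 1          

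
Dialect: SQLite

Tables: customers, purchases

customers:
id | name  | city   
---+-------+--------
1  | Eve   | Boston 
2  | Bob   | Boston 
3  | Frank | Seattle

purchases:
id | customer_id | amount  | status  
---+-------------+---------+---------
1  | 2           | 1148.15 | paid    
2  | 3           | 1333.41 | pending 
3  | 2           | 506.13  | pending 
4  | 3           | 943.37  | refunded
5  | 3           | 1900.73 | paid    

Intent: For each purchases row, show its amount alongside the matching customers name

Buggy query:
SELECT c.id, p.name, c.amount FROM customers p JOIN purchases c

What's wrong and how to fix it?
Bug: Missing join condition: each purchases row is matched to all customers rows instead of just its own

Fix: Add ON c.customer_id = p.id to the JOIN

Corrected query:
SELECT c.id, p.name, c.amount FROM customers p JOIN purchases c ON c.customer_id = p.id

Result:
id | name  | amount 
---+-------+--------
1  | Bob   | 1148.15
2  | Frank | 1333.41
3  | Bob   | 506.13 
4  | Frank | 943.37 
5  | Frank | 1900.73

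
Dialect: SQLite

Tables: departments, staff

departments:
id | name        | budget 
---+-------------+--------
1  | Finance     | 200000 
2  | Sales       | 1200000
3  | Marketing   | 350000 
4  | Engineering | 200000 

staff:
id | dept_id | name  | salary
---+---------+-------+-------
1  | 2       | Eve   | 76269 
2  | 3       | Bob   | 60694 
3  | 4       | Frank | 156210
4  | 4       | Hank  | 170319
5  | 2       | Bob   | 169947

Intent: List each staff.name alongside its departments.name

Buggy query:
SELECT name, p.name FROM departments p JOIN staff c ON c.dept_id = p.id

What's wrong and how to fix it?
Bug: Both tables have a 'name' column; the unqualified reference is ambiguous

Fix: Qualify the column with its table alias (c.name)

Corrected query:
SELECT c.name, p.name FROM departments p JOIN staff c ON c.dept_id = p.id

Result:
name  | name       
------+------------
Eve   | Sales      
Bob   | Marketing  
Frank | Engineering
Hank  | Engineering
Bob   | Sales      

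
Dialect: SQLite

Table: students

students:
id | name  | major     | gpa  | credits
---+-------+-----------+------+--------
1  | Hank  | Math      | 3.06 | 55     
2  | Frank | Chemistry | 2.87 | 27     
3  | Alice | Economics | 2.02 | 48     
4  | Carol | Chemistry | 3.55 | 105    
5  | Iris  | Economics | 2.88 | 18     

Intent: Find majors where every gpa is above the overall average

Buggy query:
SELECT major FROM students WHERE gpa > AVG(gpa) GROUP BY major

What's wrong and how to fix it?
Bug: WHERE evaluates per row before aggregation, so AVG() is unavailable

Fix: Compute the overall average in a scalar subquery and compare each group's MIN against it in HAVING

Corrected query:
SELECT major FROM students GROUP BY major HAVING MIN(gpa) > (SELECT AVG(gpa) FROM students)

Result:
major
-----
Math 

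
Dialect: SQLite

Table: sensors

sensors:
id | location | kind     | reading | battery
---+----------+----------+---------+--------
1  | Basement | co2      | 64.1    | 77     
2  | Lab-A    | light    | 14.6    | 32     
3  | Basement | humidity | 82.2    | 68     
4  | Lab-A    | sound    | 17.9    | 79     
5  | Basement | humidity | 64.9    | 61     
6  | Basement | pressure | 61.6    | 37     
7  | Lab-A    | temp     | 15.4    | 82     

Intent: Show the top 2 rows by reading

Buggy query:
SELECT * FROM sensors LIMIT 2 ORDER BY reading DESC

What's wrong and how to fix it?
Bug: LIMIT must come after ORDER BY

Fix: Swap the clauses: ORDER BY first, then LIMIT

Corrected query:
SELECT * FROM sensors ORDER BY reading DESC LIMIT 2

Result:
id | location | kind     | reading | battery
---+----------+----------+---------+--------
3  | Basement | humidity | 82.2    | 68     
5  | Basement | humidity | 64.9    | 61     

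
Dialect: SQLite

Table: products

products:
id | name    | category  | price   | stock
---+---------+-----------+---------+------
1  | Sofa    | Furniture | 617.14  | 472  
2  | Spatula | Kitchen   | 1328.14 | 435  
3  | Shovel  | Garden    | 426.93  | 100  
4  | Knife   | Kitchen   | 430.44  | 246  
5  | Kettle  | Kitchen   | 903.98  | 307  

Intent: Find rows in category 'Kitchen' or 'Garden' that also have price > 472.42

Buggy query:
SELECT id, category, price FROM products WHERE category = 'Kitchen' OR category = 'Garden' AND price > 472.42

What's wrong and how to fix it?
Bug: AND binds tighter than OR, so this parses as category = 'Kitchen' OR (category = 'Garden' AND price > 472.42)

Fix: Add parentheses around the OR so the AND applies to both alternatives

Corrected query:
SELECT id, category, price FROM products WHERE (category = 'Kitchen' OR category = 'Garden') AND price > 472.42

Result:
id | category | price  
---+----------+--------
2  | Kitchen  | 1328.14
5  | Kitchen  | 903.98 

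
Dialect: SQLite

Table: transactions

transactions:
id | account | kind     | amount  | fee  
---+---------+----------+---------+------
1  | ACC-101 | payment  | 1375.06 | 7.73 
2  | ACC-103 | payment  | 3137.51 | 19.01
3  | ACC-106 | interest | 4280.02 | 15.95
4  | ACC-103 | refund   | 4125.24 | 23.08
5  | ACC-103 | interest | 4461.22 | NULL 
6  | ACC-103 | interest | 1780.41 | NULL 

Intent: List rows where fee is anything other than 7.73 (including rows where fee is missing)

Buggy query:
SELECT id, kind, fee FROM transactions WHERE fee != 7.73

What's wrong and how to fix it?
Bug: Inequality against NULL is unknown, not true; rows with NULL are dropped

Fix: Add an explicit OR fee IS NULL to include the missing-value rows

Corrected query:
SELECT id, kind, fee FROM transactions WHERE fee != 7.73 OR fee IS NULL

Result:
id | kind     | fee  
---+----------+------
2  | payment  | 19.01
3  | interest | 15.95
4  | refund   | 23.08
5  | interest | NULL 
6  | interest | NULL 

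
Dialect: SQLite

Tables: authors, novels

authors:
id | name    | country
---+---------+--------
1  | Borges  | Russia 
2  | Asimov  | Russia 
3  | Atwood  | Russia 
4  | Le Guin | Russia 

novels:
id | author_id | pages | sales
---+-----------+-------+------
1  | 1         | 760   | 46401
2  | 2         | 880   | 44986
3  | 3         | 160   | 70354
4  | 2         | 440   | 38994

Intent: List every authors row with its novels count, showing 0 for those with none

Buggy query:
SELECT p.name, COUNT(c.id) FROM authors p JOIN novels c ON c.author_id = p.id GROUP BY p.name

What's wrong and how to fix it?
Bug: INNER JOIN drops authors rows that have no matching novels rows

Fix: Switch to LEFT JOIN to retain unmatched parent rows

Corrected query:
SELECT p.name, COUNT(c.id) FROM authors p LEFT JOIN novels c ON c.author_id = p.id GROUP BY p.name

Result:
name    | COUNT(c.id)
--------+------------
Asimov  | 2          
Atwood  | 1          
Borges  | 1          
Le Guin | 0          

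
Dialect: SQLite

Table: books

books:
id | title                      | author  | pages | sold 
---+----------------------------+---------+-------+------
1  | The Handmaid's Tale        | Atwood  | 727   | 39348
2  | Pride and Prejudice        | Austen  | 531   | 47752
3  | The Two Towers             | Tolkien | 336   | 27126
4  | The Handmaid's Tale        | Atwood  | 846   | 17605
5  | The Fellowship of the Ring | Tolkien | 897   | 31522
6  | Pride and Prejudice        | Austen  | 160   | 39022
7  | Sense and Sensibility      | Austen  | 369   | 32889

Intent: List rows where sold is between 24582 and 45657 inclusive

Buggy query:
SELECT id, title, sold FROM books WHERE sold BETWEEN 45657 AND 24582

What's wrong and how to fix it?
Bug: The bounds are reversed; BETWEEN a AND b requires a <= b to match anything

Fix: Write BETWEEN 24582 AND 45657

Corrected query:
SELECT id, title, sold FROM books WHERE sold BETWEEN 24582 AND 45657

Result:
id | title                      | sold 
---+----------------------------+------
1  | The Handmaid's Tale        | 39348
3  | The Two Towers             | 27126
5  | The Fellowship of the Ring | 31522
6  | Pride and Prejudice        | 39022
7  | Sense and Sensibility      | 32889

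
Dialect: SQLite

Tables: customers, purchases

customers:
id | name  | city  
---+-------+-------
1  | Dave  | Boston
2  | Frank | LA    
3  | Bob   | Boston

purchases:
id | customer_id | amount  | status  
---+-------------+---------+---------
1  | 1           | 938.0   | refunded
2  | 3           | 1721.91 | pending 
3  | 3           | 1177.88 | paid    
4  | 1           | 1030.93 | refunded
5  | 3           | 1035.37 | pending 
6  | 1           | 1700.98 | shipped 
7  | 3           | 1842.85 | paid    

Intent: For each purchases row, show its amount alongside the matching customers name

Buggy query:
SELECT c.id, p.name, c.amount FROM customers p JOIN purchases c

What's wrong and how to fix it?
Bug: Missing join condition: each purchases row is matched to all customers rows instead of just its own

Fix: Specify the join condition linking the foreign key to the parent id

Corrected query:
SELECT c.id, p.name, c.amount FROM customers p JOIN purchases c ON c.customer_id = p.id

Result:
id | name | amount 
---+------+--------
1  | Dave | 938    
2  | Bob  | 1721.91
3  | Bob  | 1177.88
4  | Dave | 1030.93
5  | Bob  | 1035.37
6  | Dave | 1700.98
7  | Bob  | 1842.85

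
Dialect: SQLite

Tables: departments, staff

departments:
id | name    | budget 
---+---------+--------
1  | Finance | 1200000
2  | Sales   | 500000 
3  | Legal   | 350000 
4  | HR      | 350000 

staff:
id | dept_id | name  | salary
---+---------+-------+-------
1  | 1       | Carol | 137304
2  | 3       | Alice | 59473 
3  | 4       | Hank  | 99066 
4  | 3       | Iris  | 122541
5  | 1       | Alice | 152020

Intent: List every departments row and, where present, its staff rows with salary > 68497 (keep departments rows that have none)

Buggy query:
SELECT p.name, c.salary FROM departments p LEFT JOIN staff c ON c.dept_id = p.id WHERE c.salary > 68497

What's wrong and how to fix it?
Bug: A WHERE condition on the right-hand table after LEFT JOIN drops unmatched parents

Fix: Put 'c.salary > 68497' in the JOIN's ON clause instead of WHERE

Corrected query:
SELECT p.name, c.salary FROM departments p LEFT JOIN staff c ON c.dept_id = p.id AND c.salary > 68497

Result:
name    | salary
--------+-------
Finance | 137304
Finance | 152020
Sales   | NULL  
Legal   | 122541
HR      | 99066 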